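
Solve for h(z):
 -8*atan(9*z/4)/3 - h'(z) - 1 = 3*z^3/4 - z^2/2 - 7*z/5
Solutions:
 h(z) = C1 - 3*z^4/16 + z^3/6 + 7*z^2/10 - 8*z*atan(9*z/4)/3 - z + 16*log(81*z^2 + 16)/27


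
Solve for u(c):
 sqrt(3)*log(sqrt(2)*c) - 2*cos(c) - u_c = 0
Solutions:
 u(c) = C1 + sqrt(3)*c*(log(c) - 1) + sqrt(3)*c*log(2)/2 - 2*sin(c)


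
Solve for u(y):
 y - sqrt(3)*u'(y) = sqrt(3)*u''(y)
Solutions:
 u(y) = C1 + C2*exp(-y) + sqrt(3)*y^2/6 - sqrt(3)*y/3


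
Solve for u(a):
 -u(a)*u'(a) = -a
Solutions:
 u(a) = -sqrt(C1 + a^2)
 u(a) = sqrt(C1 + a^2)


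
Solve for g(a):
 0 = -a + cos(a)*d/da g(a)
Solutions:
 g(a) = C1 + Integral(a/cos(a), a)


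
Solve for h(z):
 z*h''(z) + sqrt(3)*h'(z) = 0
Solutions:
 h(z) = C1 + C2*z^(1 - sqrt(3))


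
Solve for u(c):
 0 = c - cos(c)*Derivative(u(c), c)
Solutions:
 u(c) = C1 + Integral(c/cos(c), c)


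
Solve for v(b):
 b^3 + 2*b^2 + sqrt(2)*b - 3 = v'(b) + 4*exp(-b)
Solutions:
 v(b) = C1 + b^4/4 + 2*b^3/3 + sqrt(2)*b^2/2 - 3*b + 4*exp(-b)


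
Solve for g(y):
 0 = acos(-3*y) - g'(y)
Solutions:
 g(y) = C1 + y*acos(-3*y) + sqrt(1 - 9*y^2)/3


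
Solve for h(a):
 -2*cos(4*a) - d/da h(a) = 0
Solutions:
 h(a) = C1 - sin(4*a)/2


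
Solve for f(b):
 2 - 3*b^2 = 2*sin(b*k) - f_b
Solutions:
 f(b) = C1 + b^3 - 2*b - 2*cos(b*k)/k


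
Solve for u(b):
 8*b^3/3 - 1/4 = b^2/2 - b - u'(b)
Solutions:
 u(b) = C1 - 2*b^4/3 + b^3/6 - b^2/2 + b/4


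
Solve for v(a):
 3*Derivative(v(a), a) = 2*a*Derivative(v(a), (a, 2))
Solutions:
 v(a) = C1 + C2*a^(5/2)


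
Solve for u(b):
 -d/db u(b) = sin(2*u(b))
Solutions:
 u(b) = pi - acos((-C1 - exp(4*b))/(C1 - exp(4*b)))/2
 u(b) = acos((-C1 - exp(4*b))/(C1 - exp(4*b)))/2


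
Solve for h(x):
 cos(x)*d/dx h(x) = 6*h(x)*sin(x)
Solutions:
 h(x) = C1/cos(x)^6


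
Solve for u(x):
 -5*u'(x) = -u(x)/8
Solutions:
 u(x) = C1*exp(x/40)


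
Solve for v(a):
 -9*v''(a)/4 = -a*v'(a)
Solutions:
 v(a) = C1 + C2*erfi(sqrt(2)*a/3)


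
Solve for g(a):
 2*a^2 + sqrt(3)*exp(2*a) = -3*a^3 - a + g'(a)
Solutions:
 g(a) = C1 + 3*a^4/4 + 2*a^3/3 + a^2/2 + sqrt(3)*exp(2*a)/2


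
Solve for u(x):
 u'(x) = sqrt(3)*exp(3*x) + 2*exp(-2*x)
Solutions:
 u(x) = C1 + sqrt(3)*exp(3*x)/3 - exp(-2*x)


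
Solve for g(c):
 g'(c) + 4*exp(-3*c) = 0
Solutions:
 g(c) = C1 + 4*exp(-3*c)/3


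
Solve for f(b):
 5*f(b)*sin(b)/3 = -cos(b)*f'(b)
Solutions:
 f(b) = C1*cos(b)^(5/3)


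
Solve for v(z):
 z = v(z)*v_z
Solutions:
 v(z) = -sqrt(C1 + z^2)
 v(z) = sqrt(C1 + z^2)


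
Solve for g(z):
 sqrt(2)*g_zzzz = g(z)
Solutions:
 g(z) = C1*exp(-2^(7/8)*z/2) + C2*exp(2^(7/8)*z/2) + C3*sin(2^(7/8)*z/2) + C4*cos(2^(7/8)*z/2)


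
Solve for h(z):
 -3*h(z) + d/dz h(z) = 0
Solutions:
 h(z) = C1*exp(3*z)


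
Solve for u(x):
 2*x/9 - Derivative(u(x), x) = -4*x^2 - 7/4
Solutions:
 u(x) = C1 + 4*x^3/3 + x^2/9 + 7*x/4


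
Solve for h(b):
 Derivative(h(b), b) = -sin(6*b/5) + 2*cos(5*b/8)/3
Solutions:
 h(b) = C1 + 16*sin(5*b/8)/15 + 5*cos(6*b/5)/6


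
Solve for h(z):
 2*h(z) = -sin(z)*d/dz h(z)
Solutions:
 h(z) = C1*(cos(z) + 1)/(cos(z) - 1)


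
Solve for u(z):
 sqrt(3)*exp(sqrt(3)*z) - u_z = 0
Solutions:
 u(z) = C1 + exp(sqrt(3)*z)


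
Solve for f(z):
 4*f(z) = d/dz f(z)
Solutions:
 f(z) = C1*exp(4*z)


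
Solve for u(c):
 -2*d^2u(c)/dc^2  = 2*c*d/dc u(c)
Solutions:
 u(c) = C1 + C2*erf(sqrt(2)*c/2)


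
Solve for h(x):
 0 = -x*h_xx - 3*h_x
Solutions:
 h(x) = C1 + C2/x^2


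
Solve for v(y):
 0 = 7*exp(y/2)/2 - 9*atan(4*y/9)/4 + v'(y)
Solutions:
 v(y) = C1 + 9*y*atan(4*y/9)/4 - 7*exp(y/2) - 81*log(16*y^2 + 81)/32


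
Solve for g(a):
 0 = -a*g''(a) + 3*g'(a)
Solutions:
 g(a) = C1 + C2*a^4


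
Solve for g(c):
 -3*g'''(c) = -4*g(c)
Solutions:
 g(c) = C3*exp(6^(2/3)*c/3) + (C1*sin(2^(2/3)*3^(1/6)*c/2) + C2*cos(2^(2/3)*3^(1/6)*c/2))*exp(-6^(2/3)*c/6)


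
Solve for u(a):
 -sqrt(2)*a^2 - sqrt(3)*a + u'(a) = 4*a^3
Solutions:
 u(a) = C1 + a^4 + sqrt(2)*a^3/3 + sqrt(3)*a^2/2


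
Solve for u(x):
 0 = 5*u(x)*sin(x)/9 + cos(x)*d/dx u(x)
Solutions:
 u(x) = C1*cos(x)^(5/9)


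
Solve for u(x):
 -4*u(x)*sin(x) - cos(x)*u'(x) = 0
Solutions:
 u(x) = C1*cos(x)^4


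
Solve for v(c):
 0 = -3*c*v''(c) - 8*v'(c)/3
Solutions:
 v(c) = C1 + C2*c^(1/9)


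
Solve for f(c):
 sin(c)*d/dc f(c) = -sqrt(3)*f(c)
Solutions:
 f(c) = C1*(cos(c) + 1)^(sqrt(3)/2)/(cos(c) - 1)^(sqrt(3)/2)


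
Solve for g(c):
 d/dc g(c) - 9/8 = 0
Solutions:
 g(c) = C1 + 9*c/8


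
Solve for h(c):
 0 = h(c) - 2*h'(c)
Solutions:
 h(c) = C1*exp(c/2)


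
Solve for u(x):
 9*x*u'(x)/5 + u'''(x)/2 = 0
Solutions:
 u(x) = C1 + Integral(C2*airyai(-18^(1/3)*5^(2/3)*x/5) + C3*airybi(-18^(1/3)*5^(2/3)*x/5), x)


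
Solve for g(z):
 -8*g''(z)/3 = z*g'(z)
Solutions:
 g(z) = C1 + C2*erf(sqrt(3)*z/4)


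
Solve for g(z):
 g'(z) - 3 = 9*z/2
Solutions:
 g(z) = C1 + 9*z^2/4 + 3*z


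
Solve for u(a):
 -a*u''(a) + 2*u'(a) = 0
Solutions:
 u(a) = C1 + C2*a^3


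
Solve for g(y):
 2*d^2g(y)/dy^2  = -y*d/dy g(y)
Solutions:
 g(y) = C1 + C2*erf(y/2)


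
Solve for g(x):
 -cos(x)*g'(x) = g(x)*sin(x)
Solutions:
 g(x) = C1*cos(x)


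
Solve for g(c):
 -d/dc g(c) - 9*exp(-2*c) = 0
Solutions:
 g(c) = C1 + 9*exp(-2*c)/2


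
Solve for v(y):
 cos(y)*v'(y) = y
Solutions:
 v(y) = C1 + Integral(y/cos(y), y)


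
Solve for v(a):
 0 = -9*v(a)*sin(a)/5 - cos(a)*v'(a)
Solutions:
 v(a) = C1*cos(a)^(9/5)


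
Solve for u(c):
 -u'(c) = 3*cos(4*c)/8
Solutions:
 u(c) = C1 - 3*sin(4*c)/32


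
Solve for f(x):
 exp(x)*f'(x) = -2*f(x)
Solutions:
 f(x) = C1*exp(2*exp(-x))


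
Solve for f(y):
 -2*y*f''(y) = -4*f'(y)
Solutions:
 f(y) = C1 + C2*y^3


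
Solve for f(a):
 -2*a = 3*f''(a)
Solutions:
 f(a) = C1 + C2*a - a^3/9


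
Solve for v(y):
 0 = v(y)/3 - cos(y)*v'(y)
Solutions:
 v(y) = C1*(sin(y) + 1)^(1/6)/(sin(y) - 1)^(1/6)


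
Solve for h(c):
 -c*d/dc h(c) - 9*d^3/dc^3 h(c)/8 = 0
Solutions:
 h(c) = C1 + Integral(C2*airyai(-2*3^(1/3)*c/3) + C3*airybi(-2*3^(1/3)*c/3), c)


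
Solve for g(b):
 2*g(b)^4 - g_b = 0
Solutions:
 g(b) = (-1/(C1 + 6*b))^(1/3)
 g(b) = (-1/(C1 + 2*b))^(1/3)*(-3^(2/3) - 3*3^(1/6)*I)/6
 g(b) = (-1/(C1 + 2*b))^(1/3)*(-3^(2/3) + 3*3^(1/6)*I)/6


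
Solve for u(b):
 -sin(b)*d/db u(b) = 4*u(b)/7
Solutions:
 u(b) = C1*(cos(b) + 1)^(2/7)/(cos(b) - 1)^(2/7)


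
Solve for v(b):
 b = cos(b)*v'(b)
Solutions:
 v(b) = C1 + Integral(b/cos(b), b)


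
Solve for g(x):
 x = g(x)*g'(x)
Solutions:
 g(x) = -sqrt(C1 + x^2)
 g(x) = sqrt(C1 + x^2)


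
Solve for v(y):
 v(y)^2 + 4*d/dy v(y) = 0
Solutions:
 v(y) = 4/(C1 + y)


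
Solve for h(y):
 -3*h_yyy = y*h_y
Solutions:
 h(y) = C1 + Integral(C2*airyai(-3^(2/3)*y/3) + C3*airybi(-3^(2/3)*y/3), y)


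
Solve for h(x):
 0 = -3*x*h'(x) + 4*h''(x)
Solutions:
 h(x) = C1 + C2*erfi(sqrt(6)*x/4)


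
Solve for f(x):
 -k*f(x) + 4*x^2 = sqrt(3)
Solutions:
 f(x) = (4*x^2 - sqrt(3))/k


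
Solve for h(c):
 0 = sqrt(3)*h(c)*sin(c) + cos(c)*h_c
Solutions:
 h(c) = C1*cos(c)^(sqrt(3))


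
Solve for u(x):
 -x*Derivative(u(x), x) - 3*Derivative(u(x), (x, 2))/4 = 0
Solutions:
 u(x) = C1 + C2*erf(sqrt(6)*x/3)


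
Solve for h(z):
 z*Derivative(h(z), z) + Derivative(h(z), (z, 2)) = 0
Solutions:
 h(z) = C1 + C2*erf(sqrt(2)*z/2)


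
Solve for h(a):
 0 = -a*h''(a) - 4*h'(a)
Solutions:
 h(a) = C1 + C2/a^3


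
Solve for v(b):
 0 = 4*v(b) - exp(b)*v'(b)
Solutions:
 v(b) = C1*exp(-4*exp(-b))


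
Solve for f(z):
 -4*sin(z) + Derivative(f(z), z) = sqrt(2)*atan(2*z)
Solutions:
 f(z) = C1 + sqrt(2)*(z*atan(2*z) - log(4*z^2 + 1)/4) - 4*cos(z)


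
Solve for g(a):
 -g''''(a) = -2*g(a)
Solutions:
 g(a) = C1*exp(-2^(1/4)*a) + C2*exp(2^(1/4)*a) + C3*sin(2^(1/4)*a) + C4*cos(2^(1/4)*a)


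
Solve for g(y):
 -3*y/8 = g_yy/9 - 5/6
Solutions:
 g(y) = C1 + C2*y - 9*y^3/16 + 15*y^2/4


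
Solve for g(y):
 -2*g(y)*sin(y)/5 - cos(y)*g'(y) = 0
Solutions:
 g(y) = C1*cos(y)^(2/5)


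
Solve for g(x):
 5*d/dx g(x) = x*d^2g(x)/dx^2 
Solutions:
 g(x) = C1 + C2*x^6


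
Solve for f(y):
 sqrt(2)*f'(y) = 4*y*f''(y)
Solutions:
 f(y) = C1 + C2*y^(sqrt(2)/4 + 1)


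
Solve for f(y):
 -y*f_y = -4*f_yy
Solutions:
 f(y) = C1 + C2*erfi(sqrt(2)*y/4)


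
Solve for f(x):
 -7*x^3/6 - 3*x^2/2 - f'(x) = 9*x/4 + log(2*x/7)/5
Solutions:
 f(x) = C1 - 7*x^4/24 - x^3/2 - 9*x^2/8 - x*log(x)/5 - x*log(2)/5 + x/5 + x*log(7)/5


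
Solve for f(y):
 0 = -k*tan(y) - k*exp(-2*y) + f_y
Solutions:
 f(y) = C1 + k*(log(tan(y)^2 + 1) - exp(-2*y))/2


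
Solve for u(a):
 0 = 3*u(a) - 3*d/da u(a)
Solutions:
 u(a) = C1*exp(a)


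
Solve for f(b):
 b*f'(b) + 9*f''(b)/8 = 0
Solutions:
 f(b) = C1 + C2*erf(2*b/3)


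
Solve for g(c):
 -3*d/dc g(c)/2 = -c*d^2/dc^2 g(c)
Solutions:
 g(c) = C1 + C2*c^(5/2)


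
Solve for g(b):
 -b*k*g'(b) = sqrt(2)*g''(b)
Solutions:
 g(b) = Piecewise((-2^(3/4)*sqrt(pi)*C1*erf(2^(1/4)*b*sqrt(k)/2)/(2*sqrt(k)) - C2, (k > 0) | (k < 0)), (-C1*b - C2, True))


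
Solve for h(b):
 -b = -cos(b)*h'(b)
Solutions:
 h(b) = C1 + Integral(b/cos(b), b)


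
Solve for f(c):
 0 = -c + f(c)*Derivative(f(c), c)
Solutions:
 f(c) = -sqrt(C1 + c^2)
 f(c) = sqrt(C1 + c^2)


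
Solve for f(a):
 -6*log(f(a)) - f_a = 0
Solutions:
 li(f(a)) = C1 - 6*a


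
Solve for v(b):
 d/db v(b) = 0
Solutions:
 v(b) = C1


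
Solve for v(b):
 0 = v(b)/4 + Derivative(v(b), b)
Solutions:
 v(b) = C1*exp(-b/4)


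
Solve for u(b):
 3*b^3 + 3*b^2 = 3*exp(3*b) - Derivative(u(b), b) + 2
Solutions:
 u(b) = C1 - 3*b^4/4 - b^3 + 2*b + exp(3*b)


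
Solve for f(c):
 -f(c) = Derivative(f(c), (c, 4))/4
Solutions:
 f(c) = (C1*sin(c) + C2*cos(c))*exp(-c) + (C3*sin(c) + C4*cos(c))*exp(c)


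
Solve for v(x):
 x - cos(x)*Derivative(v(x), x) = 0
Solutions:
 v(x) = C1 + Integral(x/cos(x), x)


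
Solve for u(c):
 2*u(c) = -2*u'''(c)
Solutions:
 u(c) = C3*exp(-c) + (C1*sin(sqrt(3)*c/2) + C2*cos(sqrt(3)*c/2))*exp(c/2)


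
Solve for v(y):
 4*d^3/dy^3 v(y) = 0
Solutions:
 v(y) = C1 + C2*y + C3*y^2


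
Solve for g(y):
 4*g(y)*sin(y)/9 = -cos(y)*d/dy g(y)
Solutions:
 g(y) = C1*cos(y)^(4/9)


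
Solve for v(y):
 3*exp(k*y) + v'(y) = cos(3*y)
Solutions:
 v(y) = C1 + sin(3*y)/3 - 3*exp(k*y)/k


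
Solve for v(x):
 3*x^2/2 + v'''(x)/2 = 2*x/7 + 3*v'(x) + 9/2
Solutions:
 v(x) = C1 + C2*exp(-sqrt(6)*x) + C3*exp(sqrt(6)*x) + x^3/6 - x^2/21 - 4*x/3


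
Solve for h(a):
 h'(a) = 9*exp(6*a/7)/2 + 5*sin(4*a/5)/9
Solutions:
 h(a) = C1 + 21*exp(6*a/7)/4 - 25*cos(4*a/5)/36


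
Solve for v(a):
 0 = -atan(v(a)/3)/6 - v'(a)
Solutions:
 Integral(1/atan(_y/3), (_y, v(a))) = C1 - a/6


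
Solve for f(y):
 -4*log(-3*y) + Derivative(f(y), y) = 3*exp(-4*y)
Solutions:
 f(y) = C1 + 4*y*log(-y) + 4*y*(-1 + log(3)) - 3*exp(-4*y)/4


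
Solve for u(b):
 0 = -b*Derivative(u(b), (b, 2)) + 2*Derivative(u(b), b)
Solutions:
 u(b) = C1 + C2*b^3


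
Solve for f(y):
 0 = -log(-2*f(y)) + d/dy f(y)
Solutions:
 -Integral(1/(log(-_y) + log(2)), (_y, f(y))) = C1 - y


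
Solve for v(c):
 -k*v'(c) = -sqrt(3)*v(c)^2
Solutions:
 v(c) = -k/(C1*k + sqrt(3)*c)


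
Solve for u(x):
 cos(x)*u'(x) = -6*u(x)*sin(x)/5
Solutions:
 u(x) = C1*cos(x)^(6/5)


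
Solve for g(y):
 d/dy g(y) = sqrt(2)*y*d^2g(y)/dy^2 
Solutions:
 g(y) = C1 + C2*y^(sqrt(2)/2 + 1)


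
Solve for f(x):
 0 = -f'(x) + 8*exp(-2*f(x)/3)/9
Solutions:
 f(x) = 3*log(-sqrt(C1 + 8*x)) - 6*log(3) + 3*log(6)/2
 f(x) = 3*log(C1 + 8*x)/2 - 6*log(3) + 3*log(6)/2


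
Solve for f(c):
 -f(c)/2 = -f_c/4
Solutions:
 f(c) = C1*exp(2*c)


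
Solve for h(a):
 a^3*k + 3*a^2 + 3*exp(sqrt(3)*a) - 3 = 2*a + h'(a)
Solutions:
 h(a) = C1 + a^4*k/4 + a^3 - a^2 - 3*a + sqrt(3)*exp(sqrt(3)*a)


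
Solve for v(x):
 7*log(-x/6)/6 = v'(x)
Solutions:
 v(x) = C1 + 7*x*log(-x)/6 + 7*x*(-log(6) - 1)/6


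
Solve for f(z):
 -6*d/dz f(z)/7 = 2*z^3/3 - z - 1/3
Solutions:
 f(z) = C1 - 7*z^4/36 + 7*z^2/12 + 7*z/18


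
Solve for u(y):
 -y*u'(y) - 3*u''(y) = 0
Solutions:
 u(y) = C1 + C2*erf(sqrt(6)*y/6)


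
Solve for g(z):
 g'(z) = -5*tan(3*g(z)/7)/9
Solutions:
 g(z) = -7*asin(C1*exp(-5*z/21))/3 + 7*pi/3
 g(z) = 7*asin(C1*exp(-5*z/21))/3


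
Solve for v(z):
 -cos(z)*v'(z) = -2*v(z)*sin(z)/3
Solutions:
 v(z) = C1/cos(z)^(2/3)


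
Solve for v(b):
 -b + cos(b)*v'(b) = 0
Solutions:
 v(b) = C1 + Integral(b/cos(b), b)


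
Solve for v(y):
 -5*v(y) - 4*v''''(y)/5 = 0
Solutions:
 v(y) = (C1*sin(sqrt(5)*y/2) + C2*cos(sqrt(5)*y/2))*exp(-sqrt(5)*y/2) + (C3*sin(sqrt(5)*y/2) + C4*cos(sqrt(5)*y/2))*exp(sqrt(5)*y/2)


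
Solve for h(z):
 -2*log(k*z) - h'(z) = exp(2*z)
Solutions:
 h(z) = C1 - 2*z*log(k*z) + 2*z - exp(2*z)/2


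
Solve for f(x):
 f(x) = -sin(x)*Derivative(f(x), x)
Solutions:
 f(x) = C1*sqrt(cos(x) + 1)/sqrt(cos(x) - 1)


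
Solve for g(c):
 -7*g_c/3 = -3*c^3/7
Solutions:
 g(c) = C1 + 9*c^4/196


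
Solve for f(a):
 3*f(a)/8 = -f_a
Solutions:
 f(a) = C1*exp(-3*a/8)


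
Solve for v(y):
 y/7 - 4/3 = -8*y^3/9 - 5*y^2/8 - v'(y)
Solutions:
 v(y) = C1 - 2*y^4/9 - 5*y^3/24 - y^2/14 + 4*y/3


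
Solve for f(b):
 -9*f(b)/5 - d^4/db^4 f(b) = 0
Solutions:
 f(b) = (C1*sin(5^(3/4)*sqrt(6)*b/10) + C2*cos(5^(3/4)*sqrt(6)*b/10))*exp(-5^(3/4)*sqrt(6)*b/10) + (C3*sin(5^(3/4)*sqrt(6)*b/10) + C4*cos(5^(3/4)*sqrt(6)*b/10))*exp(5^(3/4)*sqrt(6)*b/10)


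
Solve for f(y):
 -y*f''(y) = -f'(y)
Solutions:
 f(y) = C1 + C2*y^2


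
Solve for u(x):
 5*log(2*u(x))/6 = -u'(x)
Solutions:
 6*Integral(1/(log(_y) + log(2)), (_y, u(x)))/5 = C1 - x


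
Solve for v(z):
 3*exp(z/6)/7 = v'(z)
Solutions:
 v(z) = C1 + 18*exp(z/6)/7


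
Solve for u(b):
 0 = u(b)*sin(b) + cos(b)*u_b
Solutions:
 u(b) = C1*cos(b)


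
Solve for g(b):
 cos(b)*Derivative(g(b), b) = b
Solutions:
 g(b) = C1 + Integral(b/cos(b), b)


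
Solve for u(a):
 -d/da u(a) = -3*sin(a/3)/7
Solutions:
 u(a) = C1 - 9*cos(a/3)/7


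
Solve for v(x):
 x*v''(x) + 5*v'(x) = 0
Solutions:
 v(x) = C1 + C2/x^4


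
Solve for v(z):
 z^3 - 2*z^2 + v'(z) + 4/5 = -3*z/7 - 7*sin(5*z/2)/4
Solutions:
 v(z) = C1 - z^4/4 + 2*z^3/3 - 3*z^2/14 - 4*z/5 + 7*cos(5*z/2)/10


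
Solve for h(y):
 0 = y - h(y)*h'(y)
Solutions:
 h(y) = -sqrt(C1 + y^2)
 h(y) = sqrt(C1 + y^2)


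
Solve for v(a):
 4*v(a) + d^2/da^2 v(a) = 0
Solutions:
 v(a) = C1*sin(2*a) + C2*cos(2*a)


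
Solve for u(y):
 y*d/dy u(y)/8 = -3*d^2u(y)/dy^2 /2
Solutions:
 u(y) = C1 + C2*erf(sqrt(6)*y/12)


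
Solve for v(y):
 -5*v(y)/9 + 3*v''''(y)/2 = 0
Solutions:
 v(y) = C1*exp(-30^(1/4)*y/3) + C2*exp(30^(1/4)*y/3) + C3*sin(30^(1/4)*y/3) + C4*cos(30^(1/4)*y/3)


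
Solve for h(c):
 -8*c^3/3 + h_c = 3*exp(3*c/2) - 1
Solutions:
 h(c) = C1 + 2*c^4/3 - c + 2*exp(3*c/2)


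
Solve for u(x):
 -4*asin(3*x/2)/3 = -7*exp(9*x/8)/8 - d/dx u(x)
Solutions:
 u(x) = C1 + 4*x*asin(3*x/2)/3 + 4*sqrt(4 - 9*x^2)/9 - 7*exp(9*x/8)/9


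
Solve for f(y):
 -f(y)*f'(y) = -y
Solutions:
 f(y) = -sqrt(C1 + y^2)
 f(y) = sqrt(C1 + y^2)


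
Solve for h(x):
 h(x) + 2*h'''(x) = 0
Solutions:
 h(x) = C3*exp(-2^(2/3)*x/2) + (C1*sin(2^(2/3)*sqrt(3)*x/4) + C2*cos(2^(2/3)*sqrt(3)*x/4))*exp(2^(2/3)*x/4)


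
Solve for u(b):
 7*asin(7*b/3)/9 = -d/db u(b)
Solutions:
 u(b) = C1 - 7*b*asin(7*b/3)/9 - sqrt(9 - 49*b^2)/9


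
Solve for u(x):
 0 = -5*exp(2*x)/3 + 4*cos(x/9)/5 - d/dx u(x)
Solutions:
 u(x) = C1 - 5*exp(2*x)/6 + 36*sin(x/9)/5


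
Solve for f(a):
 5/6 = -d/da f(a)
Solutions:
 f(a) = C1 - 5*a/6


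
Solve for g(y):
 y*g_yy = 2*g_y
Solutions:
 g(y) = C1 + C2*y^3


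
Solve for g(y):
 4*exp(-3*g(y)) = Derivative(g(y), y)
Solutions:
 g(y) = log(C1 + 12*y)/3
 g(y) = log((-3^(1/3) - 3^(5/6)*I)*(C1 + 4*y)^(1/3)/2)
 g(y) = log((-3^(1/3) + 3^(5/6)*I)*(C1 + 4*y)^(1/3)/2)


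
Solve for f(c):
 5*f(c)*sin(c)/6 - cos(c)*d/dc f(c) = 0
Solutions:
 f(c) = C1/cos(c)^(5/6)


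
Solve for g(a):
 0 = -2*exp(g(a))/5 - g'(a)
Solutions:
 g(a) = log(1/(C1 + 2*a)) + log(5)


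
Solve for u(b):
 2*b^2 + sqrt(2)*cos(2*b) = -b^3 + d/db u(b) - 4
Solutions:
 u(b) = C1 + b^4/4 + 2*b^3/3 + 4*b + sqrt(2)*sin(2*b)/2


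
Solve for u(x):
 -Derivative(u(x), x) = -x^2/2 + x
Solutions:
 u(x) = C1 + x^3/6 - x^2/2


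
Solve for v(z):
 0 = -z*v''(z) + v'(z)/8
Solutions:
 v(z) = C1 + C2*z^(9/8)


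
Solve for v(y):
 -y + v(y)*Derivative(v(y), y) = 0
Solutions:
 v(y) = -sqrt(C1 + y^2)
 v(y) = sqrt(C1 + y^2)


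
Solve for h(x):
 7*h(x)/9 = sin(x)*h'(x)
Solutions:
 h(x) = C1*(cos(x) - 1)^(7/18)/(cos(x) + 1)^(7/18)


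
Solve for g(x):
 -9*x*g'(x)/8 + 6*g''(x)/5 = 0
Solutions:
 g(x) = C1 + C2*erfi(sqrt(30)*x/8)


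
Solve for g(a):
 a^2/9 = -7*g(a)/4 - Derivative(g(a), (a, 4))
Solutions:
 g(a) = -4*a^2/63 + (C1*sin(7^(1/4)*a/2) + C2*cos(7^(1/4)*a/2))*exp(-7^(1/4)*a/2) + (C3*sin(7^(1/4)*a/2) + C4*cos(7^(1/4)*a/2))*exp(7^(1/4)*a/2)


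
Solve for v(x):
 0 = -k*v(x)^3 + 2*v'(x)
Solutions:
 v(x) = -sqrt(-1/(C1 + k*x))
 v(x) = sqrt(-1/(C1 + k*x))


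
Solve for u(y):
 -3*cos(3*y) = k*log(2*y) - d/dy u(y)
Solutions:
 u(y) = C1 + k*y*(log(y) - 1) + k*y*log(2) + sin(3*y)


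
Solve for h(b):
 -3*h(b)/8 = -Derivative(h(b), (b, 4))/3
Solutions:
 h(b) = C1*exp(-2^(1/4)*sqrt(3)*b/2) + C2*exp(2^(1/4)*sqrt(3)*b/2) + C3*sin(2^(1/4)*sqrt(3)*b/2) + C4*cos(2^(1/4)*sqrt(3)*b/2)


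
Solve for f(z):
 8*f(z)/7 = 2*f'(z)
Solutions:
 f(z) = C1*exp(4*z/7)


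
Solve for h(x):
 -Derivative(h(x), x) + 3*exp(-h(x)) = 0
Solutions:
 h(x) = log(C1 + 3*x)


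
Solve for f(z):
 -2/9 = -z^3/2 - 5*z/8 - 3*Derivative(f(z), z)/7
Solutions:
 f(z) = C1 - 7*z^4/24 - 35*z^2/48 + 14*z/27


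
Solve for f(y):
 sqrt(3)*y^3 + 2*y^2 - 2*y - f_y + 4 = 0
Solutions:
 f(y) = C1 + sqrt(3)*y^4/4 + 2*y^3/3 - y^2 + 4*y


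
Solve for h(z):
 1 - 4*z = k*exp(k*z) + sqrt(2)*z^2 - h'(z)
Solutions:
 h(z) = C1 + sqrt(2)*z^3/3 + 2*z^2 - z + exp(k*z)


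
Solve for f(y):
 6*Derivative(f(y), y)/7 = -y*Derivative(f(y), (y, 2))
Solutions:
 f(y) = C1 + C2*y^(1/7)


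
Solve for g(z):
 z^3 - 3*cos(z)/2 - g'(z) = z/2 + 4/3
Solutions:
 g(z) = C1 + z^4/4 - z^2/4 - 4*z/3 - 3*sin(z)/2


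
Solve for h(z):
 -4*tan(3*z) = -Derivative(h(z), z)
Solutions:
 h(z) = C1 - 4*log(cos(3*z))/3


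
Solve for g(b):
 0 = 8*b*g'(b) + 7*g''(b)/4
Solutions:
 g(b) = C1 + C2*erf(4*sqrt(7)*b/7)


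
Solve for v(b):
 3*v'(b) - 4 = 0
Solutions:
 v(b) = C1 + 4*b/3


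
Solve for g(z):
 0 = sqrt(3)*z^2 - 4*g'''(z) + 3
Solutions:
 g(z) = C1 + C2*z + C3*z^2 + sqrt(3)*z^5/240 + z^3/8


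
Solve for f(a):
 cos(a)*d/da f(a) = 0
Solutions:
 f(a) = C1


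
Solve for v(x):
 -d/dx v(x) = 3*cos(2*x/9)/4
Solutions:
 v(x) = C1 - 27*sin(2*x/9)/8


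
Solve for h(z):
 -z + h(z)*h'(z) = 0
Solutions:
 h(z) = -sqrt(C1 + z^2)
 h(z) = sqrt(C1 + z^2)


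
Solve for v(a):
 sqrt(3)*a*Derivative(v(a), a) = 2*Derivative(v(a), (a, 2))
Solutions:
 v(a) = C1 + C2*erfi(3^(1/4)*a/2)


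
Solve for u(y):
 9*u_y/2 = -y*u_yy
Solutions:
 u(y) = C1 + C2/y^(7/2)


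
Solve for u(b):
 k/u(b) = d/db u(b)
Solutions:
 u(b) = -sqrt(C1 + 2*b*k)
 u(b) = sqrt(C1 + 2*b*k)


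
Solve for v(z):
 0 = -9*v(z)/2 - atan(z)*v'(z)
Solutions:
 v(z) = C1*exp(-9*Integral(1/atan(z), z)/2)


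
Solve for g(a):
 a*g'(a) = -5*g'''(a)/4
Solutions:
 g(a) = C1 + Integral(C2*airyai(-10^(2/3)*a/5) + C3*airybi(-10^(2/3)*a/5), a)


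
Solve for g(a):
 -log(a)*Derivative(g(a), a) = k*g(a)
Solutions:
 g(a) = C1*exp(-k*li(a))


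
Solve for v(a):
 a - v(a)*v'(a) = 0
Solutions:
 v(a) = -sqrt(C1 + a^2)
 v(a) = sqrt(C1 + a^2)


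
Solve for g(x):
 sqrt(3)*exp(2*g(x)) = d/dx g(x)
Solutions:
 g(x) = log(-sqrt(-1/(C1 + sqrt(3)*x))) - log(2)/2
 g(x) = log(-1/(C1 + sqrt(3)*x))/2 - log(2)/2


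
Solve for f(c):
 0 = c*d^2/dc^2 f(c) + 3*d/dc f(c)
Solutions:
 f(c) = C1 + C2/c^2


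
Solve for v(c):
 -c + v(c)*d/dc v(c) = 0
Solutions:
 v(c) = -sqrt(C1 + c^2)
 v(c) = sqrt(C1 + c^2)


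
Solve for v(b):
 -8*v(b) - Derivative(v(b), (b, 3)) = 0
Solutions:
 v(b) = C3*exp(-2*b) + (C1*sin(sqrt(3)*b) + C2*cos(sqrt(3)*b))*exp(b)


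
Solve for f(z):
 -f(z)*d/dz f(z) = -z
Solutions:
 f(z) = -sqrt(C1 + z^2)
 f(z) = sqrt(C1 + z^2)


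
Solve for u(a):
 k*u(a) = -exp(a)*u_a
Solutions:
 u(a) = C1*exp(k*exp(-a))


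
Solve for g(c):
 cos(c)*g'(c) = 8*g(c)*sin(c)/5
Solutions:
 g(c) = C1/cos(c)^(8/5)


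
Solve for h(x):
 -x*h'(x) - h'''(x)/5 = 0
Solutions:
 h(x) = C1 + Integral(C2*airyai(-5^(1/3)*x) + C3*airybi(-5^(1/3)*x), x)


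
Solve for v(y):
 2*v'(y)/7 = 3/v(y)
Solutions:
 v(y) = -sqrt(C1 + 21*y)
 v(y) = sqrt(C1 + 21*y)


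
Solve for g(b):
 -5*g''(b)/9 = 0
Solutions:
 g(b) = C1 + C2*b


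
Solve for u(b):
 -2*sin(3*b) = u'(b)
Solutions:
 u(b) = C1 + 2*cos(3*b)/3


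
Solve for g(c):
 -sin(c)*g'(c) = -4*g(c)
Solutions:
 g(c) = C1*(cos(c)^2 - 2*cos(c) + 1)/(cos(c)^2 + 2*cos(c) + 1)


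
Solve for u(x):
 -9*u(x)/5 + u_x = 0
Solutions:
 u(x) = C1*exp(9*x/5)


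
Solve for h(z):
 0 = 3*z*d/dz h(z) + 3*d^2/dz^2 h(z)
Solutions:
 h(z) = C1 + C2*erf(sqrt(2)*z/2)


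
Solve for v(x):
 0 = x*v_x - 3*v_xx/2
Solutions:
 v(x) = C1 + C2*erfi(sqrt(3)*x/3)


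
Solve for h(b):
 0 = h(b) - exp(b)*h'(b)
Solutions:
 h(b) = C1*exp(-exp(-b))


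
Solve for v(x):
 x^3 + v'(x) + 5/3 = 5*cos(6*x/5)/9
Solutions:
 v(x) = C1 - x^4/4 - 5*x/3 + 25*sin(6*x/5)/54


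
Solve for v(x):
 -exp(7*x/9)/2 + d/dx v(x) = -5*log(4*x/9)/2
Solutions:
 v(x) = C1 - 5*x*log(x)/2 + x*(-5*log(2) + 5/2 + 5*log(3)) + 9*exp(7*x/9)/14


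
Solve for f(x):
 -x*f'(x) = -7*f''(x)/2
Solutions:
 f(x) = C1 + C2*erfi(sqrt(7)*x/7)


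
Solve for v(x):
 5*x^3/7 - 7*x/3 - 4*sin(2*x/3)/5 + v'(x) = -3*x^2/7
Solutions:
 v(x) = C1 - 5*x^4/28 - x^3/7 + 7*x^2/6 - 6*cos(2*x/3)/5


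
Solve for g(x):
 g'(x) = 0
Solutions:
 g(x) = C1


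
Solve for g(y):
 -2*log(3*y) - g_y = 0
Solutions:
 g(y) = C1 - 2*y*log(y) - y*log(9) + 2*y


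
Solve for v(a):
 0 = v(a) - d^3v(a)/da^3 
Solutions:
 v(a) = C3*exp(a) + (C1*sin(sqrt(3)*a/2) + C2*cos(sqrt(3)*a/2))*exp(-a/2)


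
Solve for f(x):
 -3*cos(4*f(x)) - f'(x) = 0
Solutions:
 f(x) = -asin((C1 + exp(24*x))/(C1 - exp(24*x)))/4 + pi/4
 f(x) = asin((C1 + exp(24*x))/(C1 - exp(24*x)))/4


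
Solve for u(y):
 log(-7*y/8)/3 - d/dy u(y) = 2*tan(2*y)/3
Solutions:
 u(y) = C1 + y*log(-y)/3 - y*log(2) - y/3 + y*log(7)/3 + log(cos(2*y))/3


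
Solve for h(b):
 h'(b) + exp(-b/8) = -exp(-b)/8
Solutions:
 h(b) = C1 + exp(-b)/8 + 8*exp(-b/8)


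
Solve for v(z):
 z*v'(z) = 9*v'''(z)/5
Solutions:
 v(z) = C1 + Integral(C2*airyai(15^(1/3)*z/3) + C3*airybi(15^(1/3)*z/3), z)


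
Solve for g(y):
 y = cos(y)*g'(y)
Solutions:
 g(y) = C1 + Integral(y/cos(y), y)


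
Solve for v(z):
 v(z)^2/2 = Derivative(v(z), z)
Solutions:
 v(z) = -2/(C1 + z)


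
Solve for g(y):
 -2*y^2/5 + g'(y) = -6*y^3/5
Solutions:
 g(y) = C1 - 3*y^4/10 + 2*y^3/15


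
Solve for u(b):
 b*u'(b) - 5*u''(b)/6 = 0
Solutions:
 u(b) = C1 + C2*erfi(sqrt(15)*b/5)


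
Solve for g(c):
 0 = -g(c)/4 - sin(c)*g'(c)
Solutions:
 g(c) = C1*(cos(c) + 1)^(1/8)/(cos(c) - 1)^(1/8)


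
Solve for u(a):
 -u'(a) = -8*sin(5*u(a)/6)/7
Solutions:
 -8*a/7 + 3*log(cos(5*u(a)/6) - 1)/5 - 3*log(cos(5*u(a)/6) + 1)/5 = C1


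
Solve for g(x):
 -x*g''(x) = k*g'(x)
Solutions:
 g(x) = C1 + x^(1 - re(k))*(C2*sin(log(x)*Abs(im(k))) + C3*cos(log(x)*im(k)))


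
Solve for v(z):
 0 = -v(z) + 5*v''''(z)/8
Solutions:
 v(z) = C1*exp(-10^(3/4)*z/5) + C2*exp(10^(3/4)*z/5) + C3*sin(10^(3/4)*z/5) + C4*cos(10^(3/4)*z/5)


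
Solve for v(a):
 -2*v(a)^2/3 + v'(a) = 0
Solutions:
 v(a) = -3/(C1 + 2*a)


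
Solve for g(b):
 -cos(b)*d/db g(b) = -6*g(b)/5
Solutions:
 g(b) = C1*(sin(b) + 1)^(3/5)/(sin(b) - 1)^(3/5)


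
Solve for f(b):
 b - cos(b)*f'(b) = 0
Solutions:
 f(b) = C1 + Integral(b/cos(b), b)


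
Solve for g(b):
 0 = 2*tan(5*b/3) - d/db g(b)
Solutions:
 g(b) = C1 - 6*log(cos(5*b/3))/5


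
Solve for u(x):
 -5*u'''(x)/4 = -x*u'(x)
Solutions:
 u(x) = C1 + Integral(C2*airyai(10^(2/3)*x/5) + C3*airybi(10^(2/3)*x/5), x)


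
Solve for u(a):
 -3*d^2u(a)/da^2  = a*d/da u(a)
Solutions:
 u(a) = C1 + C2*erf(sqrt(6)*a/6)


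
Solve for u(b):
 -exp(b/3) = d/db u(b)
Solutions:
 u(b) = C1 - 3*exp(b/3)


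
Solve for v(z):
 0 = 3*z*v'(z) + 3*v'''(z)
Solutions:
 v(z) = C1 + Integral(C2*airyai(-z) + C3*airybi(-z), z)


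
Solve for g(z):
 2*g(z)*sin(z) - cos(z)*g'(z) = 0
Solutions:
 g(z) = C1/cos(z)^2


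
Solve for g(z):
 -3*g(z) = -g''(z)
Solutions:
 g(z) = C1*exp(-sqrt(3)*z) + C2*exp(sqrt(3)*z)


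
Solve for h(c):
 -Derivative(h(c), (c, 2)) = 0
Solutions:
 h(c) = C1 + C2*c


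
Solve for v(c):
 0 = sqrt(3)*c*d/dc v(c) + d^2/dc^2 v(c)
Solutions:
 v(c) = C1 + C2*erf(sqrt(2)*3^(1/4)*c/2)


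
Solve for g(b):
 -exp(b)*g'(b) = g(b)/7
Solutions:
 g(b) = C1*exp(exp(-b)/7)


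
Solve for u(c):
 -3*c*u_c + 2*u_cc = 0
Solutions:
 u(c) = C1 + C2*erfi(sqrt(3)*c/2)


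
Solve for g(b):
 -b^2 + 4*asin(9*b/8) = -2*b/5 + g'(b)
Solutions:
 g(b) = C1 - b^3/3 + b^2/5 + 4*b*asin(9*b/8) + 4*sqrt(64 - 81*b^2)/9


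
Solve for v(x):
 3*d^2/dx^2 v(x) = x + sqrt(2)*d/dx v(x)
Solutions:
 v(x) = C1 + C2*exp(sqrt(2)*x/3) - sqrt(2)*x^2/4 - 3*x/2


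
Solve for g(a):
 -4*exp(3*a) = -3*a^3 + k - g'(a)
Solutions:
 g(a) = C1 - 3*a^4/4 + a*k + 4*exp(3*a)/3


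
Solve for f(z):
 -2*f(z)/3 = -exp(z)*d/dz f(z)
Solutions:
 f(z) = C1*exp(-2*exp(-z)/3)


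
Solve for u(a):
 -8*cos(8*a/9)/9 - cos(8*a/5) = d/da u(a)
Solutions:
 u(a) = C1 - sin(8*a/9) - 5*sin(8*a/5)/8


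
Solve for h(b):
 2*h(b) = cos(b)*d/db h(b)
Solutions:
 h(b) = C1*(sin(b) + 1)/(sin(b) - 1)


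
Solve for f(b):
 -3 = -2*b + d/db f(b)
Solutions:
 f(b) = C1 + b^2 - 3*b


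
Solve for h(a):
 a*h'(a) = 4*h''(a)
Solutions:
 h(a) = C1 + C2*erfi(sqrt(2)*a/4)


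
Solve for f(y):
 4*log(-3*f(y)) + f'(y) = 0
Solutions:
 Integral(1/(log(-_y) + log(3)), (_y, f(y)))/4 = C1 - y


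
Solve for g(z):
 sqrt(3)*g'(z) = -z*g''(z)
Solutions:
 g(z) = C1 + C2*z^(1 - sqrt(3))


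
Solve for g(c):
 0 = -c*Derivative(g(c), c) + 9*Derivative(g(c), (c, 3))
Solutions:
 g(c) = C1 + Integral(C2*airyai(3^(1/3)*c/3) + C3*airybi(3^(1/3)*c/3), c)


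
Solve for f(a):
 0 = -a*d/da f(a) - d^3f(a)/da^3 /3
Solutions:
 f(a) = C1 + Integral(C2*airyai(-3^(1/3)*a) + C3*airybi(-3^(1/3)*a), a)


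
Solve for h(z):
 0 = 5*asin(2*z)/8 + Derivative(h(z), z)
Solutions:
 h(z) = C1 - 5*z*asin(2*z)/8 - 5*sqrt(1 - 4*z^2)/16


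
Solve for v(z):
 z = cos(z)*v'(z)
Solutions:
 v(z) = C1 + Integral(z/cos(z), z)


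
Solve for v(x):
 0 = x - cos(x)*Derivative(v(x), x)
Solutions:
 v(x) = C1 + Integral(x/cos(x), x)


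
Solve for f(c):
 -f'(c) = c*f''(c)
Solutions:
 f(c) = C1 + C2*log(c)


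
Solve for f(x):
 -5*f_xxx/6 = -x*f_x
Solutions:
 f(x) = C1 + Integral(C2*airyai(5^(2/3)*6^(1/3)*x/5) + C3*airybi(5^(2/3)*6^(1/3)*x/5), x)


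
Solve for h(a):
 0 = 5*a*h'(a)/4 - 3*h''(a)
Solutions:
 h(a) = C1 + C2*erfi(sqrt(30)*a/12)


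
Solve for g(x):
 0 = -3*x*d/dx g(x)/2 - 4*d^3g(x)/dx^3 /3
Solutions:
 g(x) = C1 + Integral(C2*airyai(-3^(2/3)*x/2) + C3*airybi(-3^(2/3)*x/2), x)


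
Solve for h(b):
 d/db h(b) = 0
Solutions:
 h(b) = C1


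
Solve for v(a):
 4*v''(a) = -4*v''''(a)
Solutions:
 v(a) = C1 + C2*a + C3*sin(a) + C4*cos(a)


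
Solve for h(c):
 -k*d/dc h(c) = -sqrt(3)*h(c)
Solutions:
 h(c) = C1*exp(sqrt(3)*c/k)


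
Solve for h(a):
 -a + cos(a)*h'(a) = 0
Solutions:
 h(a) = C1 + Integral(a/cos(a), a)


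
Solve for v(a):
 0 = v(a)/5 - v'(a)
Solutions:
 v(a) = C1*exp(a/5)


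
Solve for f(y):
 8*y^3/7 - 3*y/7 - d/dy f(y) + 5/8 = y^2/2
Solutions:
 f(y) = C1 + 2*y^4/7 - y^3/6 - 3*y^2/14 + 5*y/8


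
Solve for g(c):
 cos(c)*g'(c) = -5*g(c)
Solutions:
 g(c) = C1*sqrt(sin(c) - 1)*(sin(c)^2 - 2*sin(c) + 1)/(sqrt(sin(c) + 1)*(sin(c)^2 + 2*sin(c) + 1))


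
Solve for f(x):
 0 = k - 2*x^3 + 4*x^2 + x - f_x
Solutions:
 f(x) = C1 + k*x - x^4/2 + 4*x^3/3 + x^2/2


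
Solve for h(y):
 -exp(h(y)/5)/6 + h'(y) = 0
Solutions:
 h(y) = 5*log(-1/(C1 + y)) + 5*log(30)


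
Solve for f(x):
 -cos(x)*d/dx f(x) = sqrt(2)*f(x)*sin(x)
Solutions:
 f(x) = C1*cos(x)^(sqrt(2))


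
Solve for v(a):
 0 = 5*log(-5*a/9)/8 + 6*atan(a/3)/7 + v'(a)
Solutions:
 v(a) = C1 - 5*a*log(-a)/8 - 6*a*atan(a/3)/7 - 5*a*log(5)/8 + 5*a/8 + 5*a*log(3)/4 + 9*log(a^2 + 9)/7


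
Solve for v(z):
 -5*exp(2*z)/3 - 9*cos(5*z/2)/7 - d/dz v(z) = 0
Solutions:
 v(z) = C1 - 5*exp(2*z)/6 - 18*sin(5*z/2)/35


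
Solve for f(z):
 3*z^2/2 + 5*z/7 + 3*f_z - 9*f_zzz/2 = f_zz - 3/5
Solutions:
 f(z) = C1 + C2*exp(z*(-1 + sqrt(55))/9) + C3*exp(-z*(1 + sqrt(55))/9) - z^3/6 - 2*z^2/7 - 397*z/210


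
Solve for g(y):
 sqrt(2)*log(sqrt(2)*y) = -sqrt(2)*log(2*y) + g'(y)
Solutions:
 g(y) = C1 + 2*sqrt(2)*y*log(y) - 2*sqrt(2)*y + 3*sqrt(2)*y*log(2)/2


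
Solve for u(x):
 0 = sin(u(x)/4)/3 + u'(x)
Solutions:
 x/3 + 2*log(cos(u(x)/4) - 1) - 2*log(cos(u(x)/4) + 1) = C1


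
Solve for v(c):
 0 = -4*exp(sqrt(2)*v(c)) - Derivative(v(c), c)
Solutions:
 v(c) = sqrt(2)*(2*log(1/(C1 + 4*c)) - log(2))/4


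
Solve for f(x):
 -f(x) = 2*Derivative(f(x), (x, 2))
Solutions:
 f(x) = C1*sin(sqrt(2)*x/2) + C2*cos(sqrt(2)*x/2)


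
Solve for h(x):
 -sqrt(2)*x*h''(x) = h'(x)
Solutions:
 h(x) = C1 + C2*x^(1 - sqrt(2)/2)


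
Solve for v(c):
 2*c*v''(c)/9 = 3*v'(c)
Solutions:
 v(c) = C1 + C2*c^(29/2)


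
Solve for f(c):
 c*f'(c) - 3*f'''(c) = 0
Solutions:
 f(c) = C1 + Integral(C2*airyai(3^(2/3)*c/3) + C3*airybi(3^(2/3)*c/3), c)


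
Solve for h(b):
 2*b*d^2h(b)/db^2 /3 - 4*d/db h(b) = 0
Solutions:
 h(b) = C1 + C2*b^7


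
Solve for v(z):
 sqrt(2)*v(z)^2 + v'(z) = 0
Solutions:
 v(z) = 1/(C1 + sqrt(2)*z)


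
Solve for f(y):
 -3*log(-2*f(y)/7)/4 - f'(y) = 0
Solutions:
 4*Integral(1/(log(-_y) - log(7) + log(2)), (_y, f(y)))/3 = C1 - y


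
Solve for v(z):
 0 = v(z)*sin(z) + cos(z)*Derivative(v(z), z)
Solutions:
 v(z) = C1*cos(z)


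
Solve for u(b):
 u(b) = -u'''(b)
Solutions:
 u(b) = C3*exp(-b) + (C1*sin(sqrt(3)*b/2) + C2*cos(sqrt(3)*b/2))*exp(b/2)


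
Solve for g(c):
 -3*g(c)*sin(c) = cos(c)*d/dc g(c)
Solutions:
 g(c) = C1*cos(c)^3


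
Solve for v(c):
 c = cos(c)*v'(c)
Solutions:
 v(c) = C1 + Integral(c/cos(c), c)


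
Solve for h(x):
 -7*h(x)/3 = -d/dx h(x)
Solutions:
 h(x) = C1*exp(7*x/3)


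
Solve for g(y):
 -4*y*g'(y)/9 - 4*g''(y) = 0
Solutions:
 g(y) = C1 + C2*erf(sqrt(2)*y/6)


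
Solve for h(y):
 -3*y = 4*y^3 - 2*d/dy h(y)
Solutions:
 h(y) = C1 + y^4/2 + 3*y^2/4


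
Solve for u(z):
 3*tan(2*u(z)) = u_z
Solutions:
 u(z) = -asin(C1*exp(6*z))/2 + pi/2
 u(z) = asin(C1*exp(6*z))/2


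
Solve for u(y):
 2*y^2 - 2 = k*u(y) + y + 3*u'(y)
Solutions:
 u(y) = C1*exp(-k*y/3) + 2*y^2/k - y/k - 2/k - 12*y/k^2 + 3/k^2 + 36/k^3


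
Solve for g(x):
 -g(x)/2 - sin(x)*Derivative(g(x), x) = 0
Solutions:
 g(x) = C1*(cos(x) + 1)^(1/4)/(cos(x) - 1)^(1/4)


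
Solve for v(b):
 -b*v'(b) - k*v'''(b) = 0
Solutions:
 v(b) = C1 + Integral(C2*airyai(b*(-1/k)^(1/3)) + C3*airybi(b*(-1/k)^(1/3)), b)


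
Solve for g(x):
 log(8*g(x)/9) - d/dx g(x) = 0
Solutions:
 -Integral(1/(log(_y) - 2*log(3) + 3*log(2)), (_y, g(x))) = C1 - x


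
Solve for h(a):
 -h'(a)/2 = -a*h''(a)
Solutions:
 h(a) = C1 + C2*a^(3/2)


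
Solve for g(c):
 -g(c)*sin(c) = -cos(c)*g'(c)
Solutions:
 g(c) = C1/cos(c)


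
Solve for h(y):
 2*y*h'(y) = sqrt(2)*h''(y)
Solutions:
 h(y) = C1 + C2*erfi(2^(3/4)*y/2)


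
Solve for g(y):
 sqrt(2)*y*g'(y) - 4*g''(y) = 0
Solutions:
 g(y) = C1 + C2*erfi(2^(3/4)*y/4)


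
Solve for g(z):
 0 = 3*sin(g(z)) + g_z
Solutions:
 g(z) = -acos((-C1 - exp(6*z))/(C1 - exp(6*z))) + 2*pi
 g(z) = acos((-C1 - exp(6*z))/(C1 - exp(6*z)))


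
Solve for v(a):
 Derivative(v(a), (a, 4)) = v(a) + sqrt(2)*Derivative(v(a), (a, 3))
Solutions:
 v(a) = C1*exp(a*(-sqrt(6)*sqrt(-8*3^(2/3)/(-9 + sqrt(273))^(1/3) + 3 + 2*3^(1/3)*(-9 + sqrt(273))^(1/3)) + 3*sqrt(2))/12)*sin(a*sqrt(-4*3^(2/3)/(3*(-9 + sqrt(273))^(1/3)) - 1 + 3^(1/3)*(-9 + sqrt(273))^(1/3)/3 + sqrt(3)/sqrt(-8*3^(2/3)/(-9 + sqrt(273))^(1/3) + 3 + 2*3^(1/3)*(-9 + sqrt(273))^(1/3)))/2) + C2*exp(a*(-sqrt(6)*sqrt(-8*3^(2/3)/(-9 + sqrt(273))^(1/3) + 3 + 2*3^(1/3)*(-9 + sqrt(273))^(1/3)) + 3*sqrt(2))/12)*cos(a*sqrt(-4*3^(2/3)/(3*(-9 + sqrt(273))^(1/3)) - 1 + 3^(1/3)*(-9 + sqrt(273))^(1/3)/3 + sqrt(3)/sqrt(-8*3^(2/3)/(-9 + sqrt(273))^(1/3) + 3 + 2*3^(1/3)*(-9 + sqrt(273))^(1/3)))/2) + C3*exp(a*(sqrt(6)*sqrt(-8*3^(2/3)/(-9 + sqrt(273))^(1/3) + 3 + 2*3^(1/3)*(-9 + sqrt(273))^(1/3)) + 3*sqrt(2) + 6*sqrt(-3^(1/3)*(-9 + sqrt(273))^(1/3)/3 + 1 + 4*3^(2/3)/(3*(-9 + sqrt(273))^(1/3)) + sqrt(3)/sqrt(-8*3^(2/3)/(-9 + sqrt(273))^(1/3) + 3 + 2*3^(1/3)*(-9 + sqrt(273))^(1/3))))/12) + C4*exp(a*(-6*sqrt(-3^(1/3)*(-9 + sqrt(273))^(1/3)/3 + 1 + 4*3^(2/3)/(3*(-9 + sqrt(273))^(1/3)) + sqrt(3)/sqrt(-8*3^(2/3)/(-9 + sqrt(273))^(1/3) + 3 + 2*3^(1/3)*(-9 + sqrt(273))^(1/3))) + sqrt(6)*sqrt(-8*3^(2/3)/(-9 + sqrt(273))^(1/3) + 3 + 2*3^(1/3)*(-9 + sqrt(273))^(1/3)) + 3*sqrt(2))/12)


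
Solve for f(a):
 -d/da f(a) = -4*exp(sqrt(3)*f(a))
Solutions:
 f(a) = sqrt(3)*(2*log(-1/(C1 + 4*a)) - log(3))/6


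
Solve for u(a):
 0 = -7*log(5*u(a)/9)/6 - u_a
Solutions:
 -6*Integral(1/(-log(_y) - log(5) + 2*log(3)), (_y, u(a)))/7 = C1 - a


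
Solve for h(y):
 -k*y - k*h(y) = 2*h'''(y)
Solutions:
 h(y) = C1*exp(2^(2/3)*y*(-k)^(1/3)/2) + C2*exp(2^(2/3)*y*(-k)^(1/3)*(-1 + sqrt(3)*I)/4) + C3*exp(-2^(2/3)*y*(-k)^(1/3)*(1 + sqrt(3)*I)/4) - y


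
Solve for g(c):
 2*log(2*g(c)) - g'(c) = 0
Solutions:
 -Integral(1/(log(_y) + log(2)), (_y, g(c)))/2 = C1 - c


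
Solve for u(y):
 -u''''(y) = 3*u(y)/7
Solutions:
 u(y) = (C1*sin(sqrt(2)*3^(1/4)*7^(3/4)*y/14) + C2*cos(sqrt(2)*3^(1/4)*7^(3/4)*y/14))*exp(-sqrt(2)*3^(1/4)*7^(3/4)*y/14) + (C3*sin(sqrt(2)*3^(1/4)*7^(3/4)*y/14) + C4*cos(sqrt(2)*3^(1/4)*7^(3/4)*y/14))*exp(sqrt(2)*3^(1/4)*7^(3/4)*y/14)


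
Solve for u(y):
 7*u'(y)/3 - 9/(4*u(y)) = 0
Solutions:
 u(y) = -sqrt(C1 + 378*y)/14
 u(y) = sqrt(C1 + 378*y)/14


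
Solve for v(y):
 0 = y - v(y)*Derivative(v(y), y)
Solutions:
 v(y) = -sqrt(C1 + y^2)
 v(y) = sqrt(C1 + y^2)


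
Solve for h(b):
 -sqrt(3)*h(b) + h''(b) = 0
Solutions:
 h(b) = C1*exp(-3^(1/4)*b) + C2*exp(3^(1/4)*b)


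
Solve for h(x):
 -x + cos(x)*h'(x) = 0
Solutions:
 h(x) = C1 + Integral(x/cos(x), x)


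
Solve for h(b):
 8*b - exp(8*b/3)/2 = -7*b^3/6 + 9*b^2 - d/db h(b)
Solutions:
 h(b) = C1 - 7*b^4/24 + 3*b^3 - 4*b^2 + 3*exp(8*b/3)/16


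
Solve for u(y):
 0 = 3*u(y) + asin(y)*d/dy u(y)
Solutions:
 u(y) = C1*exp(-3*Integral(1/asin(y), y))


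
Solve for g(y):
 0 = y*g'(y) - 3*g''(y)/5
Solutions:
 g(y) = C1 + C2*erfi(sqrt(30)*y/6)


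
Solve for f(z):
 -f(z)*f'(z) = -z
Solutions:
 f(z) = -sqrt(C1 + z^2)
 f(z) = sqrt(C1 + z^2)


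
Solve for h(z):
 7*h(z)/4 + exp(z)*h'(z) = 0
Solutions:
 h(z) = C1*exp(7*exp(-z)/4)


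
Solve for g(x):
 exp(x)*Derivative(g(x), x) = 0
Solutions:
 g(x) = C1


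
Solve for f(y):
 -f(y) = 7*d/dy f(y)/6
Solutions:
 f(y) = C1*exp(-6*y/7)


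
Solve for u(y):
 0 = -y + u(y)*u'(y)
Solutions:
 u(y) = -sqrt(C1 + y^2)
 u(y) = sqrt(C1 + y^2)


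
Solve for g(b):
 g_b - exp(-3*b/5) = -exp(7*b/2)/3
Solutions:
 g(b) = C1 - 2*exp(7*b/2)/21 - 5*exp(-3*b/5)/3


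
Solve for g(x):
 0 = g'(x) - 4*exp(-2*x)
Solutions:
 g(x) = C1 - 2*exp(-2*x)


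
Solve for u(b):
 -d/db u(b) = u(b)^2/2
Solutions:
 u(b) = 2/(C1 + b)


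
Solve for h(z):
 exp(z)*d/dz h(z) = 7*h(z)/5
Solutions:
 h(z) = C1*exp(-7*exp(-z)/5)


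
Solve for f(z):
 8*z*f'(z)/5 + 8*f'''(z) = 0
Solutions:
 f(z) = C1 + Integral(C2*airyai(-5^(2/3)*z/5) + C3*airybi(-5^(2/3)*z/5), z)


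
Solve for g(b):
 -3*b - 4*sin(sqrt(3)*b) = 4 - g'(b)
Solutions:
 g(b) = C1 + 3*b^2/2 + 4*b - 4*sqrt(3)*cos(sqrt(3)*b)/3


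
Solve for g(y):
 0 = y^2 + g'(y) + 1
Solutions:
 g(y) = C1 - y^3/3 - y


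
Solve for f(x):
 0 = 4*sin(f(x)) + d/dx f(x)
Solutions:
 f(x) = -acos((-C1 - exp(8*x))/(C1 - exp(8*x))) + 2*pi
 f(x) = acos((-C1 - exp(8*x))/(C1 - exp(8*x)))


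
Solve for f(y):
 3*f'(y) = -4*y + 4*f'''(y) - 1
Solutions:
 f(y) = C1 + C2*exp(-sqrt(3)*y/2) + C3*exp(sqrt(3)*y/2) - 2*y^2/3 - y/3


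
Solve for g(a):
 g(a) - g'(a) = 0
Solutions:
 g(a) = C1*exp(a)


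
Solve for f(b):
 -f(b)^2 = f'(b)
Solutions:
 f(b) = 1/(C1 + b)


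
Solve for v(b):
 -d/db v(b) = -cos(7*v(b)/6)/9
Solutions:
 -b/9 - 3*log(sin(7*v(b)/6) - 1)/7 + 3*log(sin(7*v(b)/6) + 1)/7 = C1


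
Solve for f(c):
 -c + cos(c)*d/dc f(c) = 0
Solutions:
 f(c) = C1 + Integral(c/cos(c), c)


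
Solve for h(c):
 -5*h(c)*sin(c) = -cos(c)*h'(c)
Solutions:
 h(c) = C1/cos(c)^5


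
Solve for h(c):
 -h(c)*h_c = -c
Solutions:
 h(c) = -sqrt(C1 + c^2)
 h(c) = sqrt(C1 + c^2)


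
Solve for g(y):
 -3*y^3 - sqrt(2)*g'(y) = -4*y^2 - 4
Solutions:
 g(y) = C1 - 3*sqrt(2)*y^4/8 + 2*sqrt(2)*y^3/3 + 2*sqrt(2)*y


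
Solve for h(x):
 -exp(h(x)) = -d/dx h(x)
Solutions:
 h(x) = log(-1/(C1 + x))


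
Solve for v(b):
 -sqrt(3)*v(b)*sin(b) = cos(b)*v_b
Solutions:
 v(b) = C1*cos(b)^(sqrt(3))


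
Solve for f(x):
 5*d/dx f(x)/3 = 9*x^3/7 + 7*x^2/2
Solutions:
 f(x) = C1 + 27*x^4/140 + 7*x^3/10


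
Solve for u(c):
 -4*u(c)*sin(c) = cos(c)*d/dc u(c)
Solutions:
 u(c) = C1*cos(c)^4


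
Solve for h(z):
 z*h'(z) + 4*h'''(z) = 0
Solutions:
 h(z) = C1 + Integral(C2*airyai(-2^(1/3)*z/2) + C3*airybi(-2^(1/3)*z/2), z)


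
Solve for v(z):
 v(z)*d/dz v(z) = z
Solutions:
 v(z) = -sqrt(C1 + z^2)
 v(z) = sqrt(C1 + z^2)


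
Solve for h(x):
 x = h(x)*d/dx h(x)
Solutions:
 h(x) = -sqrt(C1 + x^2)
 h(x) = sqrt(C1 + x^2)


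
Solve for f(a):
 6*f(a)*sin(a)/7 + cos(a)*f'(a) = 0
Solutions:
 f(a) = C1*cos(a)^(6/7)


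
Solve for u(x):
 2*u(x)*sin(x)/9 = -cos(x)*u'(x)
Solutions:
 u(x) = C1*cos(x)^(2/9)


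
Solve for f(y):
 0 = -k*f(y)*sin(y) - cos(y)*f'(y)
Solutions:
 f(y) = C1*exp(k*log(cos(y)))


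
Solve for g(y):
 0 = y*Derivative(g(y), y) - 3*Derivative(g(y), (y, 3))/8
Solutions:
 g(y) = C1 + Integral(C2*airyai(2*3^(2/3)*y/3) + C3*airybi(2*3^(2/3)*y/3), y)


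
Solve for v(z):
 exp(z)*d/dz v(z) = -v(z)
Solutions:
 v(z) = C1*exp(exp(-z))


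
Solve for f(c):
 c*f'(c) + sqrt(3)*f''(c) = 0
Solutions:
 f(c) = C1 + C2*erf(sqrt(2)*3^(3/4)*c/6)
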